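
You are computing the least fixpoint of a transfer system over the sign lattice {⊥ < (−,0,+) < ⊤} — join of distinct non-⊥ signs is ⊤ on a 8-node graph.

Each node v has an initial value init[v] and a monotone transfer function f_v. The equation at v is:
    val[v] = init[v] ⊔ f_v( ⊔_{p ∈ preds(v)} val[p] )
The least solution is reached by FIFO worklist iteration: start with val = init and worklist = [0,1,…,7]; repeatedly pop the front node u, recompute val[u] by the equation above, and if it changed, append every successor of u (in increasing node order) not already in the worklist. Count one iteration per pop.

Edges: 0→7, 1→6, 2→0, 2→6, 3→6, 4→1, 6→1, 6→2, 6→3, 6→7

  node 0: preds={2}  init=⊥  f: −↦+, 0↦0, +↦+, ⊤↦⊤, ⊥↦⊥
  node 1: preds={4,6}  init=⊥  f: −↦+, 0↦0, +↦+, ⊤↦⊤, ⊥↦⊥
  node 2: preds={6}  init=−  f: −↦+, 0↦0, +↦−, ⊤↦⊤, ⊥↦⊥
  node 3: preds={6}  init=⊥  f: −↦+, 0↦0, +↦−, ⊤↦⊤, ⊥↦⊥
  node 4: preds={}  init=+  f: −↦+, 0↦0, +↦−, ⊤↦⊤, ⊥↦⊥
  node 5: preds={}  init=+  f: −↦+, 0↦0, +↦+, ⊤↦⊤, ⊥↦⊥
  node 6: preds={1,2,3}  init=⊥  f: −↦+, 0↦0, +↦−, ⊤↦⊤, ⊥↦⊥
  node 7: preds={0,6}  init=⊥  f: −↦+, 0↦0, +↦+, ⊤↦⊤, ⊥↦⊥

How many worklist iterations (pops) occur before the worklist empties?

Worklist (14 pops):
  #1 pop 0: in=− → + (was ⊥); enqueue []
  #2 pop 1: in=+ → + (was ⊥); enqueue []
  #3 pop 2: in=⊥ → − (no change)
  #4 pop 3: in=⊥ → ⊥ (no change)
  #5 pop 4: in=⊥ → + (no change)
  #6 pop 5: in=⊥ → + (no change)
  #7 pop 6: in=⊤ → ⊤ (was ⊥); enqueue [1,2,3]
  #8 pop 7: in=⊤ → ⊤ (was ⊥); enqueue []
  #9 pop 1: in=⊤ → ⊤ (was +); enqueue [6]
  #10 pop 2: in=⊤ → ⊤ (was −); enqueue [0]
  #11 pop 3: in=⊤ → ⊤ (was ⊥); enqueue []
  #12 pop 6: in=⊤ → ⊤ (no change)
  #13 pop 0: in=⊤ → ⊤ (was +); enqueue [7]
  #14 pop 7: in=⊤ → ⊤ (no change)

Fixpoint:
  val[0] = ⊤
  val[1] = ⊤
  val[2] = ⊤
  val[3] = ⊤
  val[4] = +
  val[5] = +
  val[6] = ⊤
  val[7] = ⊤

14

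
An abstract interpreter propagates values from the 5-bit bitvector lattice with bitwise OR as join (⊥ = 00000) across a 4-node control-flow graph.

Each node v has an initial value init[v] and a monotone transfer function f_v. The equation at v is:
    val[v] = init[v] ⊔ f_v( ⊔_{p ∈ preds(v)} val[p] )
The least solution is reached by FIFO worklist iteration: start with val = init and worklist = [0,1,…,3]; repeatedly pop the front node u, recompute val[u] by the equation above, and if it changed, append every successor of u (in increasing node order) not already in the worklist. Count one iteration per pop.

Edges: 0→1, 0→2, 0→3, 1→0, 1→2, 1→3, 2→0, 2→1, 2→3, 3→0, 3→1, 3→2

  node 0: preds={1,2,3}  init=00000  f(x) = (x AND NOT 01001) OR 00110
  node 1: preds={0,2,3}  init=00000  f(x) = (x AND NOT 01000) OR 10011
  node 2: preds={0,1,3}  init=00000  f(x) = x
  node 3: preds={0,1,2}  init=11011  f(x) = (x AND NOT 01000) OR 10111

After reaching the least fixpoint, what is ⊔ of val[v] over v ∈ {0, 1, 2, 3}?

Trace (7 dequeues):
  [1] u=0 | in 11011 | out 10110 | prev 00000 | push {}
  [2] u=1 | in 11111 | out 10111 | prev 00000 | push {0}
  [3] u=2 | in 11111 | out 11111 | prev 00000 | push {1}
  [4] u=3 | in 11111 | out 11111 | prev 11011 | push {2}
  [5] u=0 | in 11111 | out 10110 | ==
  [6] u=1 | in 11111 | out 10111 | ==
  [7] u=2 | in 11111 | out 11111 | ==

Converged values:
  [0] 10110
  [1] 10111
  [2] 11111
  [3] 11111

11111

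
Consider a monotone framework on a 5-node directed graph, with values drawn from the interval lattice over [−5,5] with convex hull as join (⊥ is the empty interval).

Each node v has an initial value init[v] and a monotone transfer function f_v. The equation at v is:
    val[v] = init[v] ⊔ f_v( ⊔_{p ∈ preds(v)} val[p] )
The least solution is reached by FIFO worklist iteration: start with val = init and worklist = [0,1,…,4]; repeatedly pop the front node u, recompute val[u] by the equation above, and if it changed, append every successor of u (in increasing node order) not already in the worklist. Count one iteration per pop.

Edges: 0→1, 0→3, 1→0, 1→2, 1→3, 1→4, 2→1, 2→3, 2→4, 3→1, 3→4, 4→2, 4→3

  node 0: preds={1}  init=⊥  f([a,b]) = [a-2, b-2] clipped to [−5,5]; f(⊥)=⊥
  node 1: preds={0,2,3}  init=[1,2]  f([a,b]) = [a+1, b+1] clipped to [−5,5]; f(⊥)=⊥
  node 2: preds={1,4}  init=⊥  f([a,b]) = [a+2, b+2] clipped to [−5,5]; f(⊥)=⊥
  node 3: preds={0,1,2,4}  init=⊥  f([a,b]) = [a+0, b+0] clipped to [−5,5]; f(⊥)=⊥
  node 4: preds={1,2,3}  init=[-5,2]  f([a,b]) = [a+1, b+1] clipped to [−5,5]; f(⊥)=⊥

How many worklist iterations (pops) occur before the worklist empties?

Trace (13 dequeues):
  [1] u=0 | in [1,2] | out [-1,0] | prev ⊥ | push {}
  [2] u=1 | in [-1,0] | out [0,2] | prev [1,2] | push {0}
  [3] u=2 | in [-5,2] | out [-3,4] | prev ⊥ | push {1}
  [4] u=3 | in [-5,4] | out [-5,4] | prev ⊥ | push {}
  [5] u=4 | in [-5,4] | out [-5,5] | prev [-5,2] | push {2,3}
  [6] u=0 | in [0,2] | out [-2,0] | prev [-1,0] | push {}
  [7] u=1 | in [-5,4] | out [-4,5] | prev [0,2] | push {0,4}
  [8] u=2 | in [-5,5] | out [-3,5] | prev [-3,4] | push {1}
  [9] u=3 | in [-5,5] | out [-5,5] | prev [-5,4] | push {}
  [10] u=0 | in [-4,5] | out [-5,3] | prev [-2,0] | push {3}
  [11] u=4 | in [-5,5] | out [-5,5] | ==
  [12] u=1 | in [-5,5] | out [-4,5] | ==
  [13] u=3 | in [-5,5] | out [-5,5] | ==

Converged values:
  [0] [-5,3]
  [1] [-4,5]
  [2] [-3,5]
  [3] [-5,5]
  [4] [-5,5]

13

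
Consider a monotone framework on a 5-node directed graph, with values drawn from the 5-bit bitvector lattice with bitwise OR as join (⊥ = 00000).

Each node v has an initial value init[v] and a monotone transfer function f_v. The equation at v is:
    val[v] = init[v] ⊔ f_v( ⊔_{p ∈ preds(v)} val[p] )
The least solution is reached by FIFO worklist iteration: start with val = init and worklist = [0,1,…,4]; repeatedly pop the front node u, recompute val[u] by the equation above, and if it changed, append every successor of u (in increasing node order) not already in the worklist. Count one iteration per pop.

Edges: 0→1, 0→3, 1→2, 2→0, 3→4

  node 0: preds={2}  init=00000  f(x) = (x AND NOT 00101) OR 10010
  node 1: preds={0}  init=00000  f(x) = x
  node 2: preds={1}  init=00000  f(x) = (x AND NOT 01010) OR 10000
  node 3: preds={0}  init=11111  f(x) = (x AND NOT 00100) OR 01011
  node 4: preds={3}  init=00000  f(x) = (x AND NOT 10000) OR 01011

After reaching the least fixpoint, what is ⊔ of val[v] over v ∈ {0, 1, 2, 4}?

11111

Trace (6 dequeues):
  [1] u=0 | in 00000 | out 10010 | prev 00000 | push {}
  [2] u=1 | in 10010 | out 10010 | prev 00000 | push {}
  [3] u=2 | in 10010 | out 10000 | prev 00000 | push {0}
  [4] u=3 | in 10010 | out 11111 | ==
  [5] u=4 | in 11111 | out 01111 | prev 00000 | push {}
  [6] u=0 | in 10000 | out 10010 | ==

Converged values:
  [0] 10010
  [1] 10010
  [2] 10000
  [3] 11111
  [4] 01111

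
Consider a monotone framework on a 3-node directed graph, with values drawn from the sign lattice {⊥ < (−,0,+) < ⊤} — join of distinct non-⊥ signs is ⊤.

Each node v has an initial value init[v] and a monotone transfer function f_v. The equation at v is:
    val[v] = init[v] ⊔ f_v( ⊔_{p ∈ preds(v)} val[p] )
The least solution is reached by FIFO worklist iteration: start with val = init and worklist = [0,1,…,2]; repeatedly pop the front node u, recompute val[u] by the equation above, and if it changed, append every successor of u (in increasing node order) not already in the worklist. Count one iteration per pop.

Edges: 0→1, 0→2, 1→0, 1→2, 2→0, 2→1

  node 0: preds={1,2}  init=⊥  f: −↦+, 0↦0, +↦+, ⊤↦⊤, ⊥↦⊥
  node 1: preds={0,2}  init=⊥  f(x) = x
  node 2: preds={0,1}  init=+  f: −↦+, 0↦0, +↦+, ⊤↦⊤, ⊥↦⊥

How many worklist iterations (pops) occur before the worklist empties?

4

Iteration log — 4 steps:
  step 1. node 0  ⊔preds=+  new=+  old=⊥  +wl: 
  step 2. node 1  ⊔preds=+  new=+  old=⊥  +wl: 0
  step 3. node 2  ⊔preds=+  new=+  stable
  step 4. node 0  ⊔preds=+  new=+  stable

Least fixpoint reached:
  node 0: +
  node 1: +
  node 2: +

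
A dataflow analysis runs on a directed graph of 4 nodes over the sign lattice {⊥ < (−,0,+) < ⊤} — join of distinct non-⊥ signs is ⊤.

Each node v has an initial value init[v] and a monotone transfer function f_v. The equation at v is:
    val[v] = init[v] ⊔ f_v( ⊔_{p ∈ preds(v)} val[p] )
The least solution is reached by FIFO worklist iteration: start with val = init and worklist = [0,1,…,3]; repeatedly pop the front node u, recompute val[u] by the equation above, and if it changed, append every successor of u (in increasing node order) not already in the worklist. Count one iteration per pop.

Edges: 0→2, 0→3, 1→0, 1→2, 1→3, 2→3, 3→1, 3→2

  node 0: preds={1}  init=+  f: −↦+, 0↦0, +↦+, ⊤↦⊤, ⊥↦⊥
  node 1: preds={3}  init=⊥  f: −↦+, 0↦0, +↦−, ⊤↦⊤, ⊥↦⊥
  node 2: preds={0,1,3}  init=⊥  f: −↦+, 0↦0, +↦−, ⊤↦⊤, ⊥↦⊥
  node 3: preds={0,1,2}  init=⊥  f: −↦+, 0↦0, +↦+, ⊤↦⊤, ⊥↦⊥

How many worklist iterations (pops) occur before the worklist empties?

9

Worklist (9 pops):
  #1 pop 0: in=⊥ → + (no change)
  #2 pop 1: in=⊥ → ⊥ (no change)
  #3 pop 2: in=+ → − (was ⊥); enqueue []
  #4 pop 3: in=⊤ → ⊤ (was ⊥); enqueue [1,2]
  #5 pop 1: in=⊤ → ⊤ (was ⊥); enqueue [0,3]
  #6 pop 2: in=⊤ → ⊤ (was −); enqueue []
  #7 pop 0: in=⊤ → ⊤ (was +); enqueue [2]
  #8 pop 3: in=⊤ → ⊤ (no change)
  #9 pop 2: in=⊤ → ⊤ (no change)

Fixpoint:
  val[0] = ⊤
  val[1] = ⊤
  val[2] = ⊤
  val[3] = ⊤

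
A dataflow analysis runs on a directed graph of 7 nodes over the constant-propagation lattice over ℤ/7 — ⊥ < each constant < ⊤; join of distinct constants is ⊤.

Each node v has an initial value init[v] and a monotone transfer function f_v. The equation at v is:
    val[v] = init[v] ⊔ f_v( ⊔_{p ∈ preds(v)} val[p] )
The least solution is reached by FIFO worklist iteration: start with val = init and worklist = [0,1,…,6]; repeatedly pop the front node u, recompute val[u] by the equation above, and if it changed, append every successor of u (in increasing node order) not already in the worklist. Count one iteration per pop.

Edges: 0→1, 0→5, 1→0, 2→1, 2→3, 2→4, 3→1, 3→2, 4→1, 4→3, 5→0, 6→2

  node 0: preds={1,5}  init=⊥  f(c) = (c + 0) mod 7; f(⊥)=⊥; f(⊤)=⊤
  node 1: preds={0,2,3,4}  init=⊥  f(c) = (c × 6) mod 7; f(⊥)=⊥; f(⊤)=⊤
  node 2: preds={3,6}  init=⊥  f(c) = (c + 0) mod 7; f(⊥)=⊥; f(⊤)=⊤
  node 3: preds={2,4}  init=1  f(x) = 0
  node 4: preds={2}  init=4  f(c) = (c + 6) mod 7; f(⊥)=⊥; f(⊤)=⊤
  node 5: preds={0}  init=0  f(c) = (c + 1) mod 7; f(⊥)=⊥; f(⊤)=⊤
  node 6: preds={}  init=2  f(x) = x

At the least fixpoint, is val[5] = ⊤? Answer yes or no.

Worklist (12 pops):
  #1 pop 0: in=0 → 0 (was ⊥); enqueue []
  #2 pop 1: in=⊤ → ⊤ (was ⊥); enqueue [0]
  #3 pop 2: in=⊤ → ⊤ (was ⊥); enqueue [1]
  #4 pop 3: in=⊤ → ⊤ (was 1); enqueue [2]
  #5 pop 4: in=⊤ → ⊤ (was 4); enqueue [3]
  #6 pop 5: in=0 → ⊤ (was 0); enqueue []
  #7 pop 6: in=⊥ → 2 (no change)
  #8 pop 0: in=⊤ → ⊤ (was 0); enqueue [5]
  #9 pop 1: in=⊤ → ⊤ (no change)
  #10 pop 2: in=⊤ → ⊤ (no change)
  #11 pop 3: in=⊤ → ⊤ (no change)
  #12 pop 5: in=⊤ → ⊤ (no change)

Fixpoint:
  val[0] = ⊤
  val[1] = ⊤
  val[2] = ⊤
  val[3] = ⊤
  val[4] = ⊤
  val[5] = ⊤
  val[6] = 2

yes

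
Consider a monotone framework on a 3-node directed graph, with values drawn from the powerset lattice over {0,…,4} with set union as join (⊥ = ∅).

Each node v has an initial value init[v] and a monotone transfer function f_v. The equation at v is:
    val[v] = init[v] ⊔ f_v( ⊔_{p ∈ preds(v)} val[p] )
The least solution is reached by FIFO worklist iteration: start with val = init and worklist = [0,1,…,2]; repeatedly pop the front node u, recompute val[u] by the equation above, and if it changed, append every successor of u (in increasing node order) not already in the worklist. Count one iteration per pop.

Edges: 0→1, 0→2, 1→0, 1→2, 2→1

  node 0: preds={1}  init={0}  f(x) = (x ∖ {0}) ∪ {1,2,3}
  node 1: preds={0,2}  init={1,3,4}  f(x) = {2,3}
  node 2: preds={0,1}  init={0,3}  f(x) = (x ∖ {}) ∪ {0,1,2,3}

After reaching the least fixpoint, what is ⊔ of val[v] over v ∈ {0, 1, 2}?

Worklist (5 pops):
  #1 pop 0: in={1,3,4} → {0,1,2,3,4} (was {0}); enqueue []
  #2 pop 1: in={0,1,2,3,4} → {1,2,3,4} (was {1,3,4}); enqueue [0]
  #3 pop 2: in={0,1,2,3,4} → {0,1,2,3,4} (was {0,3}); enqueue [1]
  #4 pop 0: in={1,2,3,4} → {0,1,2,3,4} (no change)
  #5 pop 1: in={0,1,2,3,4} → {1,2,3,4} (no change)

Fixpoint:
  val[0] = {0,1,2,3,4}
  val[1] = {1,2,3,4}
  val[2] = {0,1,2,3,4}

{0,1,2,3,4}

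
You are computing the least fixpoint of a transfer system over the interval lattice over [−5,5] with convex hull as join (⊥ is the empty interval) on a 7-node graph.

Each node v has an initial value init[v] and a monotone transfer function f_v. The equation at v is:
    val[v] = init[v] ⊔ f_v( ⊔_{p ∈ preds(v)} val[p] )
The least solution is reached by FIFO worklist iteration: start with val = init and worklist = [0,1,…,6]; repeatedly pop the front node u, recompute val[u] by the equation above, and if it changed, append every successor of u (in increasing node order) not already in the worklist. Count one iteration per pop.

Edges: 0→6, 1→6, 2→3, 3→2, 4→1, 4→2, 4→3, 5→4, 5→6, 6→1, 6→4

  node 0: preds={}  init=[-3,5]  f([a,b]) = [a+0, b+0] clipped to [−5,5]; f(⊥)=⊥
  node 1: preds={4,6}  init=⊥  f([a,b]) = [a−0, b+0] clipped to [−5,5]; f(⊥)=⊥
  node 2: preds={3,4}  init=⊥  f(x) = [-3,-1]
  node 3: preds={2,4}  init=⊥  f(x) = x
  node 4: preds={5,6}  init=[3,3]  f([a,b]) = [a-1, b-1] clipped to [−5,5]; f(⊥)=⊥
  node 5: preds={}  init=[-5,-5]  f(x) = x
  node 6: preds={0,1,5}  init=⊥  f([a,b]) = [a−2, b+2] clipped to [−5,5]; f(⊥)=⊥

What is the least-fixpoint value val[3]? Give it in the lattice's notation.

Iteration log — 16 steps:
  step 1. node 0  ⊔preds=⊥  new=[-3,5]  stable
  step 2. node 1  ⊔preds=[3,3]  new=[3,3]  old=⊥  +wl: 
  step 3. node 2  ⊔preds=[3,3]  new=[-3,-1]  old=⊥  +wl: 
  step 4. node 3  ⊔preds=[-3,3]  new=[-3,3]  old=⊥  +wl: 2
  step 5. node 4  ⊔preds=[-5,-5]  new=[-5,3]  old=[3,3]  +wl: 1,3
  step 6. node 5  ⊔preds=⊥  new=[-5,-5]  stable
  step 7. node 6  ⊔preds=[-5,5]  new=[-5,5]  old=⊥  +wl: 4
  step 8. node 2  ⊔preds=[-5,3]  new=[-3,-1]  stable
  step 9. node 1  ⊔preds=[-5,5]  new=[-5,5]  old=[3,3]  +wl: 6
  step 10. node 3  ⊔preds=[-5,3]  new=[-5,3]  old=[-3,3]  +wl: 2
  step 11. node 4  ⊔preds=[-5,5]  new=[-5,4]  old=[-5,3]  +wl: 1,3
  step 12. node 6  ⊔preds=[-5,5]  new=[-5,5]  stable
  step 13. node 2  ⊔preds=[-5,4]  new=[-3,-1]  stable
  step 14. node 1  ⊔preds=[-5,5]  new=[-5,5]  stable
  step 15. node 3  ⊔preds=[-5,4]  new=[-5,4]  old=[-5,3]  +wl: 2
  step 16. node 2  ⊔preds=[-5,4]  new=[-3,-1]  stable

Least fixpoint reached:
  node 0: [-3,5]
  node 1: [-5,5]
  node 2: [-3,-1]
  node 3: [-5,4]
  node 4: [-5,4]
  node 5: [-5,-5]
  node 6: [-5,5]

[-5,4]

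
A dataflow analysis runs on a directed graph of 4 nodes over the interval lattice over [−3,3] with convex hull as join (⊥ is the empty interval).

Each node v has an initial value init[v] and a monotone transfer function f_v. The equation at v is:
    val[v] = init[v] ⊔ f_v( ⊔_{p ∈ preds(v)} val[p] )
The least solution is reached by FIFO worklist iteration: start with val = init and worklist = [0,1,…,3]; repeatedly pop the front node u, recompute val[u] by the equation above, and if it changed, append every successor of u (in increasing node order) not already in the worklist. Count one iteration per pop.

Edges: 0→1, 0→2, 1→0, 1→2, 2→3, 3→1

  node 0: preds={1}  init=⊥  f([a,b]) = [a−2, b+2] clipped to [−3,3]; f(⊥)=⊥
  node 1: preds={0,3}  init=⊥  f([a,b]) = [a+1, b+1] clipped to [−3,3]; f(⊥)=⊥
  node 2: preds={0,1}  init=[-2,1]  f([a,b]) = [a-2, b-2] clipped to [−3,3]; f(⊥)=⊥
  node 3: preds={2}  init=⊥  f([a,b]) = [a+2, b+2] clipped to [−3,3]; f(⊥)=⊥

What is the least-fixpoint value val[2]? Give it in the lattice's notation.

[-3,1]

Trace (17 dequeues):
  [1] u=0 | in ⊥ | out ⊥ | ==
  [2] u=1 | in ⊥ | out ⊥ | ==
  [3] u=2 | in ⊥ | out [-2,1] | ==
  [4] u=3 | in [-2,1] | out [0,3] | prev ⊥ | push {1}
  [5] u=1 | in [0,3] | out [1,3] | prev ⊥ | push {0,2}
  [6] u=0 | in [1,3] | out [-1,3] | prev ⊥ | push {1}
  [7] u=2 | in [-1,3] | out [-3,1] | prev [-2,1] | push {3}
  [8] u=1 | in [-1,3] | out [0,3] | prev [1,3] | push {0,2}
  [9] u=3 | in [-3,1] | out [-1,3] | prev [0,3] | push {1}
  [10] u=0 | in [0,3] | out [-2,3] | prev [-1,3] | push {}
  [11] u=2 | in [-2,3] | out [-3,1] | ==
  [12] u=1 | in [-2,3] | out [-1,3] | prev [0,3] | push {0,2}
  [13] u=0 | in [-1,3] | out [-3,3] | prev [-2,3] | push {1}
  [14] u=2 | in [-3,3] | out [-3,1] | ==
  [15] u=1 | in [-3,3] | out [-2,3] | prev [-1,3] | push {0,2}
  [16] u=0 | in [-2,3] | out [-3,3] | ==
  [17] u=2 | in [-3,3] | out [-3,1] | ==

Converged values:
  [0] [-3,3]
  [1] [-2,3]
  [2] [-3,1]
  [3] [-1,3]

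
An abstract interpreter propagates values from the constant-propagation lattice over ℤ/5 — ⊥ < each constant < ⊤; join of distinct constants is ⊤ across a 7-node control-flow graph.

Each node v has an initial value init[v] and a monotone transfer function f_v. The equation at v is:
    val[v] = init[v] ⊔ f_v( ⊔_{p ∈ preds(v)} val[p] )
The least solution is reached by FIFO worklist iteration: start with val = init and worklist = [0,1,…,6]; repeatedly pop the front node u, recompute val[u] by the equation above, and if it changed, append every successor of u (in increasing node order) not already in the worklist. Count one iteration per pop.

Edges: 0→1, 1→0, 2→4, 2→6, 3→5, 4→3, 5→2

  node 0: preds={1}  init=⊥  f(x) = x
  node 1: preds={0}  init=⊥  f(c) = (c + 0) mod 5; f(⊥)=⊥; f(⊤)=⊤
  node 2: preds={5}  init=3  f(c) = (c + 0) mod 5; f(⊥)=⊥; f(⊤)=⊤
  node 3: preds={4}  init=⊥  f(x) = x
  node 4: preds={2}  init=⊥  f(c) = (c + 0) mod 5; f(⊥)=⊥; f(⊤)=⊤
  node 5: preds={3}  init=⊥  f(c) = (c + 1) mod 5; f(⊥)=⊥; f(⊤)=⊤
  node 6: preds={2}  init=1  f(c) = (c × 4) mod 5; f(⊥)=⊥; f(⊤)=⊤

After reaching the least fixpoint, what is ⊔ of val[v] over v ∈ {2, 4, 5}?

Trace (15 dequeues):
  [1] u=0 | in ⊥ | out ⊥ | ==
  [2] u=1 | in ⊥ | out ⊥ | ==
  [3] u=2 | in ⊥ | out 3 | ==
  [4] u=3 | in ⊥ | out ⊥ | ==
  [5] u=4 | in 3 | out 3 | prev ⊥ | push {3}
  [6] u=5 | in ⊥ | out ⊥ | ==
  [7] u=6 | in 3 | out ⊤ | prev 1 | push {}
  [8] u=3 | in 3 | out 3 | prev ⊥ | push {5}
  [9] u=5 | in 3 | out 4 | prev ⊥ | push {2}
  [10] u=2 | in 4 | out ⊤ | prev 3 | push {4,6}
  [11] u=4 | in ⊤ | out ⊤ | prev 3 | push {3}
  [12] u=6 | in ⊤ | out ⊤ | ==
  [13] u=3 | in ⊤ | out ⊤ | prev 3 | push {5}
  [14] u=5 | in ⊤ | out ⊤ | prev 4 | push {2}
  [15] u=2 | in ⊤ | out ⊤ | ==

Converged values:
  [0] ⊥
  [1] ⊥
  [2] ⊤
  [3] ⊤
  [4] ⊤
  [5] ⊤
  [6] ⊤

⊤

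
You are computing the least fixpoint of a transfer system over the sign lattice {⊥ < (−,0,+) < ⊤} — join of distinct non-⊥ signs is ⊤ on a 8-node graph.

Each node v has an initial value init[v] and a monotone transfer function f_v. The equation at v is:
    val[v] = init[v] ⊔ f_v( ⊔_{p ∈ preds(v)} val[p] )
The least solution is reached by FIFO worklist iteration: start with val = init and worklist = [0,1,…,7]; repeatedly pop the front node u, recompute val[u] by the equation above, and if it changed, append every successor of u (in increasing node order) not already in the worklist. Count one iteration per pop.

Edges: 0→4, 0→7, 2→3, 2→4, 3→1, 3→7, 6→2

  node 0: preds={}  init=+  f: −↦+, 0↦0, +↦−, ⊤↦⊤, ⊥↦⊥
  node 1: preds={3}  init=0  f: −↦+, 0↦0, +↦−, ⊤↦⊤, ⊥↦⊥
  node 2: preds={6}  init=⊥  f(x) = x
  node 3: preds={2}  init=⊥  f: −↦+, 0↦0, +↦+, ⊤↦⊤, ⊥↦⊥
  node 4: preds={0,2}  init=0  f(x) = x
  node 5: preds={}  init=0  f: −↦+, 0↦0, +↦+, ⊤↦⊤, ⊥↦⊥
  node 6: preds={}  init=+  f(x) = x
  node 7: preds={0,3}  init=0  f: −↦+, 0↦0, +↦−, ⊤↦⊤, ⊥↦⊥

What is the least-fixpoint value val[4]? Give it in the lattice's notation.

Worklist (9 pops):
  #1 pop 0: in=⊥ → + (no change)
  #2 pop 1: in=⊥ → 0 (no change)
  #3 pop 2: in=+ → + (was ⊥); enqueue []
  #4 pop 3: in=+ → + (was ⊥); enqueue [1]
  #5 pop 4: in=+ → ⊤ (was 0); enqueue []
  #6 pop 5: in=⊥ → 0 (no change)
  #7 pop 6: in=⊥ → + (no change)
  #8 pop 7: in=+ → ⊤ (was 0); enqueue []
  #9 pop 1: in=+ → ⊤ (was 0); enqueue []

Fixpoint:
  val[0] = +
  val[1] = ⊤
  val[2] = +
  val[3] = +
  val[4] = ⊤
  val[5] = 0
  val[6] = +
  val[7] = ⊤

⊤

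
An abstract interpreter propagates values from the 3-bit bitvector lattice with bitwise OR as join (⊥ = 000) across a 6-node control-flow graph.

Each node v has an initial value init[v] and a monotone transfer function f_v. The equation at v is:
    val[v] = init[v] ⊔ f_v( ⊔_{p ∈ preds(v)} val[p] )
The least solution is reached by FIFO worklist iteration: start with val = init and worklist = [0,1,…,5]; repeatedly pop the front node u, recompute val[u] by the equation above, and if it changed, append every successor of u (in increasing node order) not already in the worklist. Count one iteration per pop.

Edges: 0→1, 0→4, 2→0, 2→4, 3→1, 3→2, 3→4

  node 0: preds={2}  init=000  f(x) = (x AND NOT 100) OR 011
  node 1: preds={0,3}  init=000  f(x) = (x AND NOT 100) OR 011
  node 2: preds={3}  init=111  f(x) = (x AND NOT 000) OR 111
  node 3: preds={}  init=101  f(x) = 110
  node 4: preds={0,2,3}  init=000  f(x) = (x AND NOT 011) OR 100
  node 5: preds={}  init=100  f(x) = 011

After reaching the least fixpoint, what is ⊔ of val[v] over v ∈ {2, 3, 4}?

Iteration log — 8 steps:
  step 1. node 0  ⊔preds=111  new=011  old=000  +wl: 
  step 2. node 1  ⊔preds=111  new=011  old=000  +wl: 
  step 3. node 2  ⊔preds=101  new=111  stable
  step 4. node 3  ⊔preds=000  new=111  old=101  +wl: 1,2
  step 5. node 4  ⊔preds=111  new=100  old=000  +wl: 
  step 6. node 5  ⊔preds=000  new=111  old=100  +wl: 
  step 7. node 1  ⊔preds=111  new=011  stable
  step 8. node 2  ⊔preds=111  new=111  stable

Least fixpoint reached:
  node 0: 011
  node 1: 011
  node 2: 111
  node 3: 111
  node 4: 100
  node 5: 111

111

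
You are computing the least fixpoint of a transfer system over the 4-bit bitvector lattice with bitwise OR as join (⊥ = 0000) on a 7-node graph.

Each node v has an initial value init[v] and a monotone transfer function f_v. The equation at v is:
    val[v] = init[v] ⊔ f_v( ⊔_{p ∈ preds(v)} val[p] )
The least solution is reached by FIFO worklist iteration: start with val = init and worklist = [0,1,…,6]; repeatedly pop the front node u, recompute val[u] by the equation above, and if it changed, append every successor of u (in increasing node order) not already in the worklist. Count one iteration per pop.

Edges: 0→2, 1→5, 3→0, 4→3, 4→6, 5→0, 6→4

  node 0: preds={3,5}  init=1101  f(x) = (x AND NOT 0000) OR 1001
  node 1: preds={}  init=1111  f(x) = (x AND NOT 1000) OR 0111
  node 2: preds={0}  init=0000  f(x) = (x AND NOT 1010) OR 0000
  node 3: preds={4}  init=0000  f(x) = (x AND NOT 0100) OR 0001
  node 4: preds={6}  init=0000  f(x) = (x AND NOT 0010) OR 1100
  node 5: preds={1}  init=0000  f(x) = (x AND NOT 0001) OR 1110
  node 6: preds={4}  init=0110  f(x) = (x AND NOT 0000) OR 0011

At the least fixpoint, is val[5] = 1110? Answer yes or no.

yes

Trace (14 dequeues):
  [1] u=0 | in 0000 | out 1101 | ==
  [2] u=1 | in 0000 | out 1111 | ==
  [3] u=2 | in 1101 | out 0101 | prev 0000 | push {}
  [4] u=3 | in 0000 | out 0001 | prev 0000 | push {0}
  [5] u=4 | in 0110 | out 1100 | prev 0000 | push {3}
  [6] u=5 | in 1111 | out 1110 | prev 0000 | push {}
  [7] u=6 | in 1100 | out 1111 | prev 0110 | push {4}
  [8] u=0 | in 1111 | out 1111 | prev 1101 | push {2}
  [9] u=3 | in 1100 | out 1001 | prev 0001 | push {0}
  [10] u=4 | in 1111 | out 1101 | prev 1100 | push {3,6}
  [11] u=2 | in 1111 | out 0101 | ==
  [12] u=0 | in 1111 | out 1111 | ==
  [13] u=3 | in 1101 | out 1001 | ==
  [14] u=6 | in 1101 | out 1111 | ==

Converged values:
  [0] 1111
  [1] 1111
  [2] 0101
  [3] 1001
  [4] 1101
  [5] 1110
  [6] 1111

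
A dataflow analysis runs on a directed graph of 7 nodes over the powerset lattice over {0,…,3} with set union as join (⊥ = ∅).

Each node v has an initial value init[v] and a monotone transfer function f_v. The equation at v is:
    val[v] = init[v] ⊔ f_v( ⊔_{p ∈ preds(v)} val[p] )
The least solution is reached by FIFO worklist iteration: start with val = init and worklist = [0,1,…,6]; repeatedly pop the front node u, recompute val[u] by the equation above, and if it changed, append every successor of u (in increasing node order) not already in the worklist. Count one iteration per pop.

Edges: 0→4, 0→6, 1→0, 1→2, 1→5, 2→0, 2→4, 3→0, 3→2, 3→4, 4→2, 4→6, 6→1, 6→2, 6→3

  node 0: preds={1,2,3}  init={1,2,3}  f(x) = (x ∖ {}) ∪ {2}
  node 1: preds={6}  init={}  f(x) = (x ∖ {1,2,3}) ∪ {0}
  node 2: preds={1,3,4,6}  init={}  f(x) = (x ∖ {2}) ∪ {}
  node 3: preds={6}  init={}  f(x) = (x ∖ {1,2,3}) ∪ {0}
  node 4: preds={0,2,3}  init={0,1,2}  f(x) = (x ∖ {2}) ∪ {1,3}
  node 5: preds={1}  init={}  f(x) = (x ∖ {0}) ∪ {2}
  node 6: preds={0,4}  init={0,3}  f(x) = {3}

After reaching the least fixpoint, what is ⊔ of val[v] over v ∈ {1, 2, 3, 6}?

Iteration log — 11 steps:
  step 1. node 0  ⊔preds={}  new={1,2,3}  stable
  step 2. node 1  ⊔preds={0,3}  new={0}  old={}  +wl: 0
  step 3. node 2  ⊔preds={0,1,2,3}  new={0,1,3}  old={}  +wl: 
  step 4. node 3  ⊔preds={0,3}  new={0}  old={}  +wl: 2
  step 5. node 4  ⊔preds={0,1,2,3}  new={0,1,2,3}  old={0,1,2}  +wl: 
  step 6. node 5  ⊔preds={0}  new={2}  old={}  +wl: 
  step 7. node 6  ⊔preds={0,1,2,3}  new={0,3}  stable
  step 8. node 0  ⊔preds={0,1,3}  new={0,1,2,3}  old={1,2,3}  +wl: 4,6
  step 9. node 2  ⊔preds={0,1,2,3}  new={0,1,3}  stable
  step 10. node 4  ⊔preds={0,1,2,3}  new={0,1,2,3}  stable
  step 11. node 6  ⊔preds={0,1,2,3}  new={0,3}  stable

Least fixpoint reached:
  node 0: {0,1,2,3}
  node 1: {0}
  node 2: {0,1,3}
  node 3: {0}
  node 4: {0,1,2,3}
  node 5: {2}
  node 6: {0,3}

{0,1,3}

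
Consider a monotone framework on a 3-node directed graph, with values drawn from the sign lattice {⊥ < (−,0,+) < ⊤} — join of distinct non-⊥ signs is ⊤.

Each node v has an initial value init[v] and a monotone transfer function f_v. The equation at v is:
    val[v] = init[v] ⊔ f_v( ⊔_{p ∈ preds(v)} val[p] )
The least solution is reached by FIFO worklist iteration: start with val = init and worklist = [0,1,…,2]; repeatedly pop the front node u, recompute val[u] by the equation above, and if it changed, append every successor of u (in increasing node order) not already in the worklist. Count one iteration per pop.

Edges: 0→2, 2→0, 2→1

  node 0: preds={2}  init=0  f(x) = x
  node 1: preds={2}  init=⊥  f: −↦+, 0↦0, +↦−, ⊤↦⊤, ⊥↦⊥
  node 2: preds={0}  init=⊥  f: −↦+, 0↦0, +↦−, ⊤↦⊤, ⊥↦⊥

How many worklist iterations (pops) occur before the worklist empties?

Worklist (5 pops):
  #1 pop 0: in=⊥ → 0 (no change)
  #2 pop 1: in=⊥ → ⊥ (no change)
  #3 pop 2: in=0 → 0 (was ⊥); enqueue [0,1]
  #4 pop 0: in=0 → 0 (no change)
  #5 pop 1: in=0 → 0 (was ⊥); enqueue []

Fixpoint:
  val[0] = 0
  val[1] = 0
  val[2] = 0

5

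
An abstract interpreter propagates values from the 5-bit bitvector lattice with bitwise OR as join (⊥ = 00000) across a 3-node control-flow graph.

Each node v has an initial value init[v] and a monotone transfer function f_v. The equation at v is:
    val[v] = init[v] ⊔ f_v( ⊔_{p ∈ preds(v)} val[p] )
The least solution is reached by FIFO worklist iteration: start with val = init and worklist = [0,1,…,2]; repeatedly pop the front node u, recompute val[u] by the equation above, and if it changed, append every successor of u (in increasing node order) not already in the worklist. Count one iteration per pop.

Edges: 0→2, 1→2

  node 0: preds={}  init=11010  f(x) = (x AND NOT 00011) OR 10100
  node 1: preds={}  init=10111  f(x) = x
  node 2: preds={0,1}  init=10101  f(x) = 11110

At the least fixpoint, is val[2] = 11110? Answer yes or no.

no

Trace (3 dequeues):
  [1] u=0 | in 00000 | out 11110 | prev 11010 | push {}
  [2] u=1 | in 00000 | out 10111 | ==
  [3] u=2 | in 11111 | out 11111 | prev 10101 | push {}

Converged values:
  [0] 11110
  [1] 10111
  [2] 11111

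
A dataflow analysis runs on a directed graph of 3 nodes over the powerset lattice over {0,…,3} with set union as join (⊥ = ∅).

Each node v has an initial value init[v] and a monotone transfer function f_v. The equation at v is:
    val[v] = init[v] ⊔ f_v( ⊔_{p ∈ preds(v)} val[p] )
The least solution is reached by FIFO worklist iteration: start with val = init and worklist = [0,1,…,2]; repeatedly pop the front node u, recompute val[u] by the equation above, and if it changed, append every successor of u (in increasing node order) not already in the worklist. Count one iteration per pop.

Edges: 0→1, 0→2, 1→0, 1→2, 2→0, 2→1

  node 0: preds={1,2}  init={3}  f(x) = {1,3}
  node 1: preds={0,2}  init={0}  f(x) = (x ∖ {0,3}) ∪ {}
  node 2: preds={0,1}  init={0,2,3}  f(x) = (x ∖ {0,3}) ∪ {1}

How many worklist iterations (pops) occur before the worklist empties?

5

Worklist (5 pops):
  #1 pop 0: in={0,2,3} → {1,3} (was {3}); enqueue []
  #2 pop 1: in={0,1,2,3} → {0,1,2} (was {0}); enqueue [0]
  #3 pop 2: in={0,1,2,3} → {0,1,2,3} (was {0,2,3}); enqueue [1]
  #4 pop 0: in={0,1,2,3} → {1,3} (no change)
  #5 pop 1: in={0,1,2,3} → {0,1,2} (no change)

Fixpoint:
  val[0] = {1,3}
  val[1] = {0,1,2}
  val[2] = {0,1,2,3}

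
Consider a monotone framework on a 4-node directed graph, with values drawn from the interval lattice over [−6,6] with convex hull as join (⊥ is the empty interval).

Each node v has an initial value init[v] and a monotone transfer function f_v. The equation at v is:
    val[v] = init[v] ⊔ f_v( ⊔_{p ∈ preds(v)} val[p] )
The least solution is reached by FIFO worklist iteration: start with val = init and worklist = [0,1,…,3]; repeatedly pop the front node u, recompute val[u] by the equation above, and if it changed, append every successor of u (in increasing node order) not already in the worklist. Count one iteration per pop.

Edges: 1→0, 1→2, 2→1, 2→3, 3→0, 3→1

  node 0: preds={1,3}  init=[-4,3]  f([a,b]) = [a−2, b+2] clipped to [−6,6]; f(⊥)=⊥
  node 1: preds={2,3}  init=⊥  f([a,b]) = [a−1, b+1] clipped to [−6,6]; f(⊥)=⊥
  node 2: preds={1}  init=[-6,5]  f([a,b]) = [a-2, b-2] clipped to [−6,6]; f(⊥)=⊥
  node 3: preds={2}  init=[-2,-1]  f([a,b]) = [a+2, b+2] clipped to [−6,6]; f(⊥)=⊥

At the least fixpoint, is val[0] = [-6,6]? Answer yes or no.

yes

Iteration log — 6 steps:
  step 1. node 0  ⊔preds=[-2,-1]  new=[-4,3]  stable
  step 2. node 1  ⊔preds=[-6,5]  new=[-6,6]  old=⊥  +wl: 0
  step 3. node 2  ⊔preds=[-6,6]  new=[-6,5]  stable
  step 4. node 3  ⊔preds=[-6,5]  new=[-4,6]  old=[-2,-1]  +wl: 1
  step 5. node 0  ⊔preds=[-6,6]  new=[-6,6]  old=[-4,3]  +wl: 
  step 6. node 1  ⊔preds=[-6,6]  new=[-6,6]  stable

Least fixpoint reached:
  node 0: [-6,6]
  node 1: [-6,6]
  node 2: [-6,5]
  node 3: [-4,6]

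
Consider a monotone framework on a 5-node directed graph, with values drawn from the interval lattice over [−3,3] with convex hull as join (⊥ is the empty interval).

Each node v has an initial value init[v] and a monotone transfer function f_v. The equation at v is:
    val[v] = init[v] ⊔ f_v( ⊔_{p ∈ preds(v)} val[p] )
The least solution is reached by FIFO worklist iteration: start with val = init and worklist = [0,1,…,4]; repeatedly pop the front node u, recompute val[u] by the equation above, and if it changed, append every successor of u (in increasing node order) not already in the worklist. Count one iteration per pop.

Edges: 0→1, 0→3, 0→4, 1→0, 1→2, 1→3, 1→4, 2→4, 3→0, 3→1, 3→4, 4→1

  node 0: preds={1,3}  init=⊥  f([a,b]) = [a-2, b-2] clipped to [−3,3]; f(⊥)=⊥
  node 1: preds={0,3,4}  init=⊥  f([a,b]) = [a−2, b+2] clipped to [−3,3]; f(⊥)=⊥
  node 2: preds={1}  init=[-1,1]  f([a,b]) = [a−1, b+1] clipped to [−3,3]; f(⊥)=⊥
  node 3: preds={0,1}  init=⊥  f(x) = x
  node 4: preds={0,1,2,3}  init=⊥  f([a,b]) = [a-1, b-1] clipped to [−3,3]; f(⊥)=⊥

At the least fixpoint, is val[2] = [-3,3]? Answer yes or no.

yes

Trace (17 dequeues):
  [1] u=0 | in ⊥ | out ⊥ | ==
  [2] u=1 | in ⊥ | out ⊥ | ==
  [3] u=2 | in ⊥ | out [-1,1] | ==
  [4] u=3 | in ⊥ | out ⊥ | ==
  [5] u=4 | in [-1,1] | out [-2,0] | prev ⊥ | push {1}
  [6] u=1 | in [-2,0] | out [-3,2] | prev ⊥ | push {0,2,3,4}
  [7] u=0 | in [-3,2] | out [-3,0] | prev ⊥ | push {1}
  [8] u=2 | in [-3,2] | out [-3,3] | prev [-1,1] | push {}
  [9] u=3 | in [-3,2] | out [-3,2] | prev ⊥ | push {0}
  [10] u=4 | in [-3,3] | out [-3,2] | prev [-2,0] | push {}
  [11] u=1 | in [-3,2] | out [-3,3] | prev [-3,2] | push {2,3,4}
  [12] u=0 | in [-3,3] | out [-3,1] | prev [-3,0] | push {1}
  [13] u=2 | in [-3,3] | out [-3,3] | ==
  [14] u=3 | in [-3,3] | out [-3,3] | prev [-3,2] | push {0}
  [15] u=4 | in [-3,3] | out [-3,2] | ==
  [16] u=1 | in [-3,3] | out [-3,3] | ==
  [17] u=0 | in [-3,3] | out [-3,1] | ==

Converged values:
  [0] [-3,1]
  [1] [-3,3]
  [2] [-3,3]
  [3] [-3,3]
  [4] [-3,2]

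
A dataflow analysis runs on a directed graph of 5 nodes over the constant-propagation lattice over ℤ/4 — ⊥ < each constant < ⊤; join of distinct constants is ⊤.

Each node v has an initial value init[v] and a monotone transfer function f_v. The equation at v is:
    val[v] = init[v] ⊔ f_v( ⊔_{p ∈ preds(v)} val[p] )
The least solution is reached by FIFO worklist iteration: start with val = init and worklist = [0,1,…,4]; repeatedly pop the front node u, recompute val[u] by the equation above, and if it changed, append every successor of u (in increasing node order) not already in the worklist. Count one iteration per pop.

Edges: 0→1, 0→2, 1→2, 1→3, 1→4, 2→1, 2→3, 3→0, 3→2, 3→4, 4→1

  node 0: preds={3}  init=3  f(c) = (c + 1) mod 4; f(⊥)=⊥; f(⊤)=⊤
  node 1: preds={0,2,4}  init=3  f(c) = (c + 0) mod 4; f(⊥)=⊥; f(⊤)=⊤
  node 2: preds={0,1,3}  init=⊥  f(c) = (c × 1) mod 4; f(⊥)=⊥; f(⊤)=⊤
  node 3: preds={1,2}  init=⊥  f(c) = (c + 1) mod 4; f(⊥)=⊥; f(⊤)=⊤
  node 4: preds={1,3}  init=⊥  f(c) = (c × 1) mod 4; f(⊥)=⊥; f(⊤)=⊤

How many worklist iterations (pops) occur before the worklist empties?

13

Trace (13 dequeues):
  [1] u=0 | in ⊥ | out 3 | ==
  [2] u=1 | in 3 | out 3 | ==
  [3] u=2 | in 3 | out 3 | prev ⊥ | push {1}
  [4] u=3 | in 3 | out 0 | prev ⊥ | push {0,2}
  [5] u=4 | in ⊤ | out ⊤ | prev ⊥ | push {}
  [6] u=1 | in ⊤ | out ⊤ | prev 3 | push {3,4}
  [7] u=0 | in 0 | out ⊤ | prev 3 | push {1}
  [8] u=2 | in ⊤ | out ⊤ | prev 3 | push {}
  [9] u=3 | in ⊤ | out ⊤ | prev 0 | push {0,2}
  [10] u=4 | in ⊤ | out ⊤ | ==
  [11] u=1 | in ⊤ | out ⊤ | ==
  [12] u=0 | in ⊤ | out ⊤ | ==
  [13] u=2 | in ⊤ | out ⊤ | ==

Converged values:
  [0] ⊤
  [1] ⊤
  [2] ⊤
  [3] ⊤
  [4] ⊤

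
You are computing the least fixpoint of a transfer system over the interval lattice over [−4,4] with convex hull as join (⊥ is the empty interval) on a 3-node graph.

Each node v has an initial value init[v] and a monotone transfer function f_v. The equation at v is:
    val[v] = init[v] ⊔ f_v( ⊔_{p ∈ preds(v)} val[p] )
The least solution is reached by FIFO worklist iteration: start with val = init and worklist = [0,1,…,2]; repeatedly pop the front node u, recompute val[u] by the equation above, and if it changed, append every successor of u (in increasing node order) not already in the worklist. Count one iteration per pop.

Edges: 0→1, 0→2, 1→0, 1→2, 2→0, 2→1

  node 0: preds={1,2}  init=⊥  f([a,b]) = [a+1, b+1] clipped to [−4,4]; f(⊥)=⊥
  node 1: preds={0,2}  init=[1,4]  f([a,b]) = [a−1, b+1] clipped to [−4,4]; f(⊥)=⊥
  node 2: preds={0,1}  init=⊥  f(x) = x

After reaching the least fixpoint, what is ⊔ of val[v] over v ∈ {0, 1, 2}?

Iteration log — 21 steps:
  step 1. node 0  ⊔preds=[1,4]  new=[2,4]  old=⊥  +wl: 
  step 2. node 1  ⊔preds=[2,4]  new=[1,4]  stable
  step 3. node 2  ⊔preds=[1,4]  new=[1,4]  old=⊥  +wl: 0,1
  step 4. node 0  ⊔preds=[1,4]  new=[2,4]  stable
  step 5. node 1  ⊔preds=[1,4]  new=[0,4]  old=[1,4]  +wl: 0,2
  step 6. node 0  ⊔preds=[0,4]  new=[1,4]  old=[2,4]  +wl: 1
  step 7. node 2  ⊔preds=[0,4]  new=[0,4]  old=[1,4]  +wl: 0
  step 8. node 1  ⊔preds=[0,4]  new=[-1,4]  old=[0,4]  +wl: 2
  step 9. node 0  ⊔preds=[-1,4]  new=[0,4]  old=[1,4]  +wl: 1
  step 10. node 2  ⊔preds=[-1,4]  new=[-1,4]  old=[0,4]  +wl: 0
  step 11. node 1  ⊔preds=[-1,4]  new=[-2,4]  old=[-1,4]  +wl: 2
  step 12. node 0  ⊔preds=[-2,4]  new=[-1,4]  old=[0,4]  +wl: 1
  step 13. node 2  ⊔preds=[-2,4]  new=[-2,4]  old=[-1,4]  +wl: 0
  step 14. node 1  ⊔preds=[-2,4]  new=[-3,4]  old=[-2,4]  +wl: 2
  step 15. node 0  ⊔preds=[-3,4]  new=[-2,4]  old=[-1,4]  +wl: 1
  step 16. node 2  ⊔preds=[-3,4]  new=[-3,4]  old=[-2,4]  +wl: 0
  step 17. node 1  ⊔preds=[-3,4]  new=[-4,4]  old=[-3,4]  +wl: 2
  step 18. node 0  ⊔preds=[-4,4]  new=[-3,4]  old=[-2,4]  +wl: 1
  step 19. node 2  ⊔preds=[-4,4]  new=[-4,4]  old=[-3,4]  +wl: 0
  step 20. node 1  ⊔preds=[-4,4]  new=[-4,4]  stable
  step 21. node 0  ⊔preds=[-4,4]  new=[-3,4]  stable

Least fixpoint reached:
  node 0: [-3,4]
  node 1: [-4,4]
  node 2: [-4,4]

[-4,4]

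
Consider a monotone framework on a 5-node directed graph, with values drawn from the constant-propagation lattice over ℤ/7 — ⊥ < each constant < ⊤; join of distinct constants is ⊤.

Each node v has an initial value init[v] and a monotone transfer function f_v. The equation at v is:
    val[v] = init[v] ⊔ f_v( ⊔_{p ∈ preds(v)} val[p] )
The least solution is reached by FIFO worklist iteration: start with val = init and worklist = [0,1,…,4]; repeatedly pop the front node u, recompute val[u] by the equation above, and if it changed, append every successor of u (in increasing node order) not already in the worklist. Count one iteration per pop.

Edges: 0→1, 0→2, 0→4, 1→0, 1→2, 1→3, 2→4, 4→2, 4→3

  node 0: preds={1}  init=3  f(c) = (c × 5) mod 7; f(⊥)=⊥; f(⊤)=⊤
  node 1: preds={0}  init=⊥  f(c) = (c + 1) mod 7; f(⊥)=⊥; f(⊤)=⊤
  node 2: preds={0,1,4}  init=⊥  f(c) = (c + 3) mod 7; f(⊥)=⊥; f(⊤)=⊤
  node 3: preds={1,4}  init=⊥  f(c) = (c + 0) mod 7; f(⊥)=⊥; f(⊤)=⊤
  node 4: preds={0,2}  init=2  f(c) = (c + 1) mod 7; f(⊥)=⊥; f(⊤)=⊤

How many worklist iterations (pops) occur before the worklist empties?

13

Trace (13 dequeues):
  [1] u=0 | in ⊥ | out 3 | ==
  [2] u=1 | in 3 | out 4 | prev ⊥ | push {0}
  [3] u=2 | in ⊤ | out ⊤ | prev ⊥ | push {}
  [4] u=3 | in ⊤ | out ⊤ | prev ⊥ | push {}
  [5] u=4 | in ⊤ | out ⊤ | prev 2 | push {2,3}
  [6] u=0 | in 4 | out ⊤ | prev 3 | push {1,4}
  [7] u=2 | in ⊤ | out ⊤ | ==
  [8] u=3 | in ⊤ | out ⊤ | ==
  [9] u=1 | in ⊤ | out ⊤ | prev 4 | push {0,2,3}
  [10] u=4 | in ⊤ | out ⊤ | ==
  [11] u=0 | in ⊤ | out ⊤ | ==
  [12] u=2 | in ⊤ | out ⊤ | ==
  [13] u=3 | in ⊤ | out ⊤ | ==

Converged values:
  [0] ⊤
  [1] ⊤
  [2] ⊤
  [3] ⊤
  [4] ⊤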